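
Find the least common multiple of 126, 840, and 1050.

12600

126 = 2 × 3^2 × 7
840 = 2^3 × 3 × 5 × 7
1050 = 2 × 3 × 5^2 × 7
LCM(126, 840, 1050) = 2^3 × 3^2 × 5^2 × 7 = 12600.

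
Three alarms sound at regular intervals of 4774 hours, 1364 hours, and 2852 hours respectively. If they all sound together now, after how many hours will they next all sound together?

219604 hours

They coincide at every common multiple of the periods; the first is the LCM.
4774 = 2 × 7 × 11 × 31
1364 = 2^2 × 11 × 31
2852 = 2^2 × 23 × 31
LCM(4774, 1364, 2852) = 2^2 × 7 × 11 × 23 × 31 = 219604.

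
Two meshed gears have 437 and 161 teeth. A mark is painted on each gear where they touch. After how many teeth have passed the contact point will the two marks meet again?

They coincide at every common multiple of the periods; the first is the LCM.
437 = 19 × 23
161 = 7 × 23
LCM(437, 161) = 7 × 19 × 23 = 3059.

3059 teeth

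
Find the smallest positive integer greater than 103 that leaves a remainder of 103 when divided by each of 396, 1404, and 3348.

N − 103 must be a common multiple of 396, 1404, and 3348.
396 = 2^2 × 3^2 × 11
1404 = 2^2 × 3^3 × 13
3348 = 2^2 × 3^3 × 31
LCM(396, 1404, 3348) = 2^2 × 3^3 × 11 × 13 × 31 = 478764.
Smallest N > 103 is LCM + 103 = 478764 + 103 = 478867.

478867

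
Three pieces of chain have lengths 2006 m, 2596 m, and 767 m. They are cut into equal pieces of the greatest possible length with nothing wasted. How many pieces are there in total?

Piece length = gcd(2006, 2596, 767).
2006 = 2 × 17 × 59
2596 = 2^2 × 11 × 59
767 = 13 × 59
gcd(2006, 2596, 767) = 59.
Total pieces = 2006/59 + 2596/59 + 767/59 = 34 + 44 + 13 = 91.

91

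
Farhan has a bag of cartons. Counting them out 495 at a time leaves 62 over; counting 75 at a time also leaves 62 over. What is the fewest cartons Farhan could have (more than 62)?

2537

N − 62 must be a common multiple of 495 and 75.
495 = 3^2 × 5 × 11
75 = 3 × 5^2
LCM(495, 75) = 3^2 × 5^2 × 11 = 2475.
Smallest N > 62 is LCM + 62 = 2475 + 62 = 2537.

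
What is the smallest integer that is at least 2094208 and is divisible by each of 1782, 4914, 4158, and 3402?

2432430

The integer must be a common multiple of 1782, 4914, 4158, and 3402, so a multiple of their LCM.
1782 = 2 × 3^4 × 11
4914 = 2 × 3^3 × 7 × 13
4158 = 2 × 3^3 × 7 × 11
3402 = 2 × 3^5 × 7
LCM(1782, 4914, 4158, 3402) = 2 × 3^5 × 7 × 11 × 13 = 486486.
Smallest multiple of 486486 that is ≥ 2094208: ⌈2094208/486486⌉ × 486486 = 5 × 486486 = 2432430.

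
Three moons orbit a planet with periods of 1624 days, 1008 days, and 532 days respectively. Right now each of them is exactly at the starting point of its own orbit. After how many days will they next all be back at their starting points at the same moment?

The first simultaneous occurrence is after LCM of the individual periods.
1624 = 2^3 × 7 × 29
1008 = 2^4 × 3^2 × 7
532 = 2^2 × 7 × 19
LCM(1624, 1008, 532) = 2^4 × 3^2 × 7 × 19 × 29 = 555408.

555408 days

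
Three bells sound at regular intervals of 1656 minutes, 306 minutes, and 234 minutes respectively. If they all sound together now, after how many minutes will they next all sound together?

365976 minutes

The first simultaneous occurrence is after LCM of the individual periods.
1656 = 2^3 × 3^2 × 23
306 = 2 × 3^2 × 17
234 = 2 × 3^2 × 13
LCM(1656, 306, 234) = 2^3 × 3^2 × 13 × 17 × 23 = 365976.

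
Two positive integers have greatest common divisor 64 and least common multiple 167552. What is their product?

10723328

For any two positive integers, gcd × lcm = product = 64 × 167552 = 10723328.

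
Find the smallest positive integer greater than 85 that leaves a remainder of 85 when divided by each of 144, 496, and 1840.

N − 85 must be a common multiple of 144, 496, and 1840.
144 = 2^4 × 3^2
496 = 2^4 × 31
1840 = 2^4 × 5 × 23
LCM(144, 496, 1840) = 2^4 × 3^2 × 5 × 23 × 31 = 513360.
Smallest N > 85 is LCM + 85 = 513360 + 85 = 513445.

513445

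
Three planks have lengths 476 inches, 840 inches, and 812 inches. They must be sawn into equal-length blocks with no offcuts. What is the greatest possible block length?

The block length must divide every plank, so the greatest is gcd(476, 840, 812).
476 = 2^2 × 7 × 17
840 = 2^3 × 3 × 5 × 7
812 = 2^2 × 7 × 29
gcd(476, 840, 812) = 2^2 × 7 = 28.

28 inches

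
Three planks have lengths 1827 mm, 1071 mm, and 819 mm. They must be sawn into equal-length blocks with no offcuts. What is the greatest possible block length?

This is the greatest common divisor of 1827, 1071, and 819.
1827 = 3^2 × 7 × 29
1071 = 3^2 × 7 × 17
819 = 3^2 × 7 × 13
gcd(1827, 1071, 819) = 3^2 × 7 = 63.

63 mm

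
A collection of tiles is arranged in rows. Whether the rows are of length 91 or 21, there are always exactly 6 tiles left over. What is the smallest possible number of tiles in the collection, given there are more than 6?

N − 6 must be a common multiple of 91 and 21.
91 = 7 × 13
21 = 3 × 7
LCM(91, 21) = 3 × 7 × 13 = 273.
Smallest N > 6 is LCM + 6 = 273 + 6 = 279.

279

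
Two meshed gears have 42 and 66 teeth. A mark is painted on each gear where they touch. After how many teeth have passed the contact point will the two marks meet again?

The first simultaneous occurrence is after LCM of the individual periods.
42 = 2 × 3 × 7
66 = 2 × 3 × 11
LCM(42, 66) = 2 × 3 × 7 × 11 = 462.

462 teeth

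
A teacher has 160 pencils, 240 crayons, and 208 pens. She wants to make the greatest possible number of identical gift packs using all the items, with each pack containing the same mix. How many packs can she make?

16 packs

The pack count must divide each quantity, so the greatest is gcd(160, 240, 208).
160 = 2^5 × 5
240 = 2^4 × 3 × 5
208 = 2^4 × 13
gcd(160, 240, 208) = 2^4 = 16.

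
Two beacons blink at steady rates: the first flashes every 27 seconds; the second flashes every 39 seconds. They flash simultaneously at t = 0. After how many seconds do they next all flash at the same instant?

351 seconds

We need the least common multiple of the intervals.
27 = 3^3
39 = 3 × 13
LCM(27, 39) = 3^3 × 13 = 351.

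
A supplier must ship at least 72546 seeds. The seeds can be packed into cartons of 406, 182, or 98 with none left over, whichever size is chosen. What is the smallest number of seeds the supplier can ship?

73892

The number of seeds must be a common multiple of 406, 182, and 98, so a multiple of their LCM.
406 = 2 × 7 × 29
182 = 2 × 7 × 13
98 = 2 × 7^2
LCM(406, 182, 98) = 2 × 7^2 × 13 × 29 = 36946.
Smallest multiple of 36946 that is ≥ 72546: ⌈72546/36946⌉ × 36946 = 2 × 36946 = 73892.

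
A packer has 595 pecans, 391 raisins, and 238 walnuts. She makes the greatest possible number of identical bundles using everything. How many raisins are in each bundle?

Number of bundles = gcd(595, 391, 238).
595 = 5 × 7 × 17
391 = 17 × 23
238 = 2 × 7 × 17
gcd(595, 391, 238) = 17.
raisins per bundle = 391 / 17 = 23.

23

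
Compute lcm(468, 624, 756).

39312

468 = 2^2 × 3^2 × 13
624 = 2^4 × 3 × 13
756 = 2^2 × 3^3 × 7
LCM(468, 624, 756) = 2^4 × 3^3 × 7 × 13 = 39312.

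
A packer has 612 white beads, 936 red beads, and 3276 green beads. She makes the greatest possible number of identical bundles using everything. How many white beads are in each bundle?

17

Number of bundles = gcd(612, 936, 3276).
612 = 2^2 × 3^2 × 17
936 = 2^3 × 3^2 × 13
3276 = 2^2 × 3^2 × 7 × 13
gcd(612, 936, 3276) = 2^2 × 3^2 = 36.
white beads per bundle = 612 / 36 = 17.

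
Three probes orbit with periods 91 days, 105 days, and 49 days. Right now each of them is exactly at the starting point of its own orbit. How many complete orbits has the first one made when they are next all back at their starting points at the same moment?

All finish a whole number of cycles simultaneously at t = LCM of the periods.
91 = 7 × 13
105 = 3 × 5 × 7
49 = 7^2
LCM(91, 105, 49) = 3 × 5 × 7^2 × 13 = 9555.
Orbits for period 91: 9555 / 91 = 105.

105 orbits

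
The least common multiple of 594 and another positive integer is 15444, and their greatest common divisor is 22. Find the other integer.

572

gcd × lcm = product of the two integers, so the other integer is (22 × 15444) / 594 = 572.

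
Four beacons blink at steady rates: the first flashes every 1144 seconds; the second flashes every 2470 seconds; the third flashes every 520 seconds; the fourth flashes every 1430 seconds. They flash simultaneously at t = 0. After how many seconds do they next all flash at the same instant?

The first simultaneous occurrence is after LCM of the individual periods.
1144 = 2^3 × 11 × 13
2470 = 2 × 5 × 13 × 19
520 = 2^3 × 5 × 13
1430 = 2 × 5 × 11 × 13
LCM(1144, 2470, 520, 1430) = 2^3 × 5 × 11 × 13 × 19 = 108680.

108680 seconds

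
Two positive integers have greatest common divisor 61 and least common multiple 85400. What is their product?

For any two positive integers, gcd × lcm = product = 61 × 85400 = 5209400.

5209400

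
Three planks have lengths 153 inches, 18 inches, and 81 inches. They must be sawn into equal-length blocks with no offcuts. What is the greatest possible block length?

9 inches

The block length must divide every plank, so the greatest is gcd(153, 18, 81).
153 = 3^2 × 17
18 = 2 × 3^2
81 = 3^4
gcd(153, 18, 81) = 3^2 = 9.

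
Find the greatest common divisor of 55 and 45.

55 = 5 × 11
45 = 3^2 × 5
gcd(55, 45) = 5.

5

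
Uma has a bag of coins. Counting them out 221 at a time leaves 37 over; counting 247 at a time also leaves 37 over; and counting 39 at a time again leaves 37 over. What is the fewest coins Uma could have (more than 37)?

12634

N − 37 must be a common multiple of 221, 247, and 39.
221 = 13 × 17
247 = 13 × 19
39 = 3 × 13
LCM(221, 247, 39) = 3 × 13 × 17 × 19 = 12597.
Smallest N > 37 is LCM + 37 = 12597 + 37 = 12634.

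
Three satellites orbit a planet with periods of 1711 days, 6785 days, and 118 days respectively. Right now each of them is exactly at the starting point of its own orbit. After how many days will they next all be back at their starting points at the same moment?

The first simultaneous occurrence is after LCM of the individual periods.
1711 = 29 × 59
6785 = 5 × 23 × 59
118 = 2 × 59
LCM(1711, 6785, 118) = 2 × 5 × 23 × 29 × 59 = 393530.

393530 days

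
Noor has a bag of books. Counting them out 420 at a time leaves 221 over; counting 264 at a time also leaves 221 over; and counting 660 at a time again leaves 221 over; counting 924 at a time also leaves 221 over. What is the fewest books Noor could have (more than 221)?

N − 221 must be a common multiple of 420, 264, 660, and 924.
420 = 2^2 × 3 × 5 × 7
264 = 2^3 × 3 × 11
660 = 2^2 × 3 × 5 × 11
924 = 2^2 × 3 × 7 × 11
LCM(420, 264, 660, 924) = 2^3 × 3 × 5 × 7 × 11 = 9240.
Smallest N > 221 is LCM + 221 = 9240 + 221 = 9461.

9461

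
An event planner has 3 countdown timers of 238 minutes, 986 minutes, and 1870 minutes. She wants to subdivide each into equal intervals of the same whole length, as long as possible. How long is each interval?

The interval must divide each timer length; the longest such is the gcd.
238 = 2 × 7 × 17
986 = 2 × 17 × 29
1870 = 2 × 5 × 11 × 17
gcd(238, 986, 1870) = 2 × 17 = 34.

34 minutes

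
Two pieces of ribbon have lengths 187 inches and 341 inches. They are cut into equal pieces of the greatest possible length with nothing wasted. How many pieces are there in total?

Piece length = gcd(187, 341).
187 = 11 × 17
341 = 11 × 31
gcd(187, 341) = 11.
Total pieces = 187/11 + 341/11 = 17 + 31 = 48.

48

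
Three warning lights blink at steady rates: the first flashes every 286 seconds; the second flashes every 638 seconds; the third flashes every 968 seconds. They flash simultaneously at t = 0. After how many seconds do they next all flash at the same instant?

The first simultaneous occurrence is after LCM of the individual periods.
286 = 2 × 11 × 13
638 = 2 × 11 × 29
968 = 2^3 × 11^2
LCM(286, 638, 968) = 2^3 × 11^2 × 13 × 29 = 364936.

364936 seconds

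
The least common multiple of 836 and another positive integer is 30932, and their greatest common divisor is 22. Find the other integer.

814

gcd × lcm = product of the two integers, so the other integer is (22 × 30932) / 836 = 814.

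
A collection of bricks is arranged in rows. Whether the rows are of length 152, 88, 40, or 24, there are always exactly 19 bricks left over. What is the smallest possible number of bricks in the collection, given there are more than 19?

N − 19 must be a common multiple of 152, 88, 40, and 24.
152 = 2^3 × 19
88 = 2^3 × 11
40 = 2^3 × 5
24 = 2^3 × 3
LCM(152, 88, 40, 24) = 2^3 × 3 × 5 × 11 × 19 = 25080.
Smallest N > 19 is LCM + 19 = 25080 + 19 = 25099.

25099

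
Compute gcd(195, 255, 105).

15

195 = 3 × 5 × 13
255 = 3 × 5 × 17
105 = 3 × 5 × 7
gcd(195, 255, 105) = 3 × 5 = 15.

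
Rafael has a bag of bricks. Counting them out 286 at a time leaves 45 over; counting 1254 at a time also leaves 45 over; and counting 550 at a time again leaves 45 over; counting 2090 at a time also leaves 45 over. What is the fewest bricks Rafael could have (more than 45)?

407595

N − 45 must be a common multiple of 286, 1254, 550, and 2090.
286 = 2 × 11 × 13
1254 = 2 × 3 × 11 × 19
550 = 2 × 5^2 × 11
2090 = 2 × 5 × 11 × 19
LCM(286, 1254, 550, 2090) = 2 × 3 × 5^2 × 11 × 13 × 19 = 407550.
Smallest N > 45 is LCM + 45 = 407550 + 45 = 407595.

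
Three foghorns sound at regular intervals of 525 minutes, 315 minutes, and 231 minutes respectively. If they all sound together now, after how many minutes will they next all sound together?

17325 minutes

The first simultaneous occurrence is after LCM of the individual periods.
525 = 3 × 5^2 × 7
315 = 3^2 × 5 × 7
231 = 3 × 7 × 11
LCM(525, 315, 231) = 3^2 × 5^2 × 7 × 11 = 17325.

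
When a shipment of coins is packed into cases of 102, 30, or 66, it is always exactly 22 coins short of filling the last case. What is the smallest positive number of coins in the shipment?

5588

Being 22 short of a full case of size k means N ≡ −22 (mod k), i.e. N + 22 is a multiple of each size.
102 = 2 × 3 × 17
30 = 2 × 3 × 5
66 = 2 × 3 × 11
LCM(102, 30, 66) = 2 × 3 × 5 × 11 × 17 = 5610.
Smallest positive N is 5610 − 22 = 5588.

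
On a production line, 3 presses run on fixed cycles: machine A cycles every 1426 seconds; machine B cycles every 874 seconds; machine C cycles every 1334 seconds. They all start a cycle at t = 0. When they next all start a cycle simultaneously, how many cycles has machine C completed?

They are all back at their starting positions together after one LCM of the periods.
1426 = 2 × 23 × 31
874 = 2 × 19 × 23
1334 = 2 × 23 × 29
LCM(1426, 874, 1334) = 2 × 19 × 23 × 29 × 31 = 785726.
Cycles for period 1334: 785726 / 1334 = 589.

589 cycles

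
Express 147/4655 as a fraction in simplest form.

3/95

147 = 3 × 7^2
4655 = 5 × 7^2 × 19
gcd(147, 4655) = 7^2 = 49.
Divide numerator and denominator by 49: 147/4655 = 3/95.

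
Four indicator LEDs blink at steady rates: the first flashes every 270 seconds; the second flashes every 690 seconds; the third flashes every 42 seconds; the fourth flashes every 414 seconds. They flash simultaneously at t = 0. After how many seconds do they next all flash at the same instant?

They coincide at every common multiple of the periods; the first is the LCM.
270 = 2 × 3^3 × 5
690 = 2 × 3 × 5 × 23
42 = 2 × 3 × 7
414 = 2 × 3^2 × 23
LCM(270, 690, 42, 414) = 2 × 3^3 × 5 × 7 × 23 = 43470.

43470 seconds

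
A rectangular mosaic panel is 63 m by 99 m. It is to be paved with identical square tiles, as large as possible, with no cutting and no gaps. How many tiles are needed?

77

Tile side = gcd(63, 99).
63 = 3^2 × 7
99 = 3^2 × 11
gcd(63, 99) = 3^2 = 9.
Tiles: (63/9) × (99/9) = 7 × 11 = 77.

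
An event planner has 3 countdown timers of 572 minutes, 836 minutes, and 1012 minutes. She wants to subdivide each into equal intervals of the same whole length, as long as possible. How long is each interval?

The interval must divide each timer length; the longest such is the gcd.
572 = 2^2 × 11 × 13
836 = 2^2 × 11 × 19
1012 = 2^2 × 11 × 23
gcd(572, 836, 1012) = 2^2 × 11 = 44.

44 minutes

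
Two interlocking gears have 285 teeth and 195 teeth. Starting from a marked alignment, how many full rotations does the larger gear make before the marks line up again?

13 rotations

The first common completion time is the LCM of the periods.
285 = 3 × 5 × 19
195 = 3 × 5 × 13
LCM(285, 195) = 3 × 5 × 13 × 19 = 3705.
Rotations for period 285: 3705 / 285 = 13.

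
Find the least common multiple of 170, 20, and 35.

170 = 2 × 5 × 17
20 = 2^2 × 5
35 = 5 × 7
LCM(170, 20, 35) = 2^2 × 5 × 7 × 17 = 2380.

2380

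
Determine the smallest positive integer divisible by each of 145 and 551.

145 = 5 × 29
551 = 19 × 29
LCM(145, 551) = 5 × 19 × 29 = 2755.

2755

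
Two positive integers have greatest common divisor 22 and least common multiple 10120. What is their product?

222640

For any two positive integers, gcd × lcm = product = 22 × 10120 = 222640.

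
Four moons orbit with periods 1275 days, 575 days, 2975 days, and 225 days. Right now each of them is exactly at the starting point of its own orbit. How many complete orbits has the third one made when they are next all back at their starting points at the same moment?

The first common completion time is the LCM of the periods.
1275 = 3 × 5^2 × 17
575 = 5^2 × 23
2975 = 5^2 × 7 × 17
225 = 3^2 × 5^2
LCM(1275, 575, 2975, 225) = 3^2 × 5^2 × 7 × 17 × 23 = 615825.
Orbits for period 2975: 615825 / 2975 = 207.

207 orbits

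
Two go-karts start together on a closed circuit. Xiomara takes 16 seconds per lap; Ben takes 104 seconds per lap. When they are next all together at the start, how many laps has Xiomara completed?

13 laps

The first common completion time is the LCM of the periods.
16 = 2^4
104 = 2^3 × 13
LCM(16, 104) = 2^4 × 13 = 208.
Laps for period 16: 208 / 16 = 13.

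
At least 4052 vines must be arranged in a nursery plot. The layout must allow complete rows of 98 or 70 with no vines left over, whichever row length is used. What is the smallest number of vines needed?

4410

The number of vines must be a common multiple of 98 and 70, so a multiple of their LCM.
98 = 2 × 7^2
70 = 2 × 5 × 7
LCM(98, 70) = 2 × 5 × 7^2 = 490.
Smallest multiple of 490 that is ≥ 4052: ⌈4052/490⌉ × 490 = 9 × 490 = 4410.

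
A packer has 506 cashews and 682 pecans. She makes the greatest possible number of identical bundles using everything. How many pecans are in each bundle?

31

Number of bundles = gcd(506, 682).
506 = 2 × 11 × 23
682 = 2 × 11 × 31
gcd(506, 682) = 2 × 11 = 22.
pecans per bundle = 682 / 22 = 31.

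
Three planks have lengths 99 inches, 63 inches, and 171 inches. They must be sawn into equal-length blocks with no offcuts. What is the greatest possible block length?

9 inches

This is the greatest common divisor of 99, 63, and 171.
99 = 3^2 × 11
63 = 3^2 × 7
171 = 3^2 × 19
gcd(99, 63, 171) = 3^2 = 9.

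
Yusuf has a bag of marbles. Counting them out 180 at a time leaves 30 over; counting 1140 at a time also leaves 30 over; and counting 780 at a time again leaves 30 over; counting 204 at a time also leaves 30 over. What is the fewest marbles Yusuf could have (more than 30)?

755850

N − 30 must be a common multiple of 180, 1140, 780, and 204.
180 = 2^2 × 3^2 × 5
1140 = 2^2 × 3 × 5 × 19
780 = 2^2 × 3 × 5 × 13
204 = 2^2 × 3 × 17
LCM(180, 1140, 780, 204) = 2^2 × 3^2 × 5 × 13 × 17 × 19 = 755820.
Smallest N > 30 is LCM + 30 = 755820 + 30 = 755850.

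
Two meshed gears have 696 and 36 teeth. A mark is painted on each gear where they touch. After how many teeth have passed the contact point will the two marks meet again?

2088 teeth

We need the least common multiple of the intervals.
696 = 2^3 × 3 × 29
36 = 2^2 × 3^2
LCM(696, 36) = 2^3 × 3^2 × 29 = 2088.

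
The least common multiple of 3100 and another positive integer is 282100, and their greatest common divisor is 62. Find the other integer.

5642

gcd × lcm = product of the two integers, so the other integer is (62 × 282100) / 3100 = 5642.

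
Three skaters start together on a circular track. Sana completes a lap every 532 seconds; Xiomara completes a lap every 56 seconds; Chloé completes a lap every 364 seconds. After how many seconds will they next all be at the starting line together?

13832 seconds

The first simultaneous occurrence is after LCM of the individual periods.
532 = 2^2 × 7 × 19
56 = 2^3 × 7
364 = 2^2 × 7 × 13
LCM(532, 56, 364) = 2^3 × 7 × 13 × 19 = 13832.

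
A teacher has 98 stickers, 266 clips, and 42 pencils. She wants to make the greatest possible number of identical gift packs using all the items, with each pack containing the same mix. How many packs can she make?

14 packs

The pack count must divide each quantity, so the greatest is gcd(98, 266, 42).
98 = 2 × 7^2
266 = 2 × 7 × 19
42 = 2 × 3 × 7
gcd(98, 266, 42) = 2 × 7 = 14.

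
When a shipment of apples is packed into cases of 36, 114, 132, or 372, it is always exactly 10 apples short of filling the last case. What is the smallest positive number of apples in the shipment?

233234

Being 10 short of a full case of size k means N ≡ −10 (mod k), i.e. N + 10 is a multiple of each size.
36 = 2^2 × 3^2
114 = 2 × 3 × 19
132 = 2^2 × 3 × 11
372 = 2^2 × 3 × 31
LCM(36, 114, 132, 372) = 2^2 × 3^2 × 11 × 19 × 31 = 233244.
Smallest positive N is 233244 − 10 = 233234.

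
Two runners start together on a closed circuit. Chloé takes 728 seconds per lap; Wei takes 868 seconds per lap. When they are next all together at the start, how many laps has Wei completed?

26 laps

They are all back at their starting positions together after one LCM of the periods.
728 = 2^3 × 7 × 13
868 = 2^2 × 7 × 31
LCM(728, 868) = 2^3 × 7 × 13 × 31 = 22568.
Laps for period 868: 22568 / 868 = 26.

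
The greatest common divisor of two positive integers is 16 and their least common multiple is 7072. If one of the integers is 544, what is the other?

208

For two integers, gcd × lcm = product, so the other is (16 × 7072) / 544 = 113152 / 544 = 208.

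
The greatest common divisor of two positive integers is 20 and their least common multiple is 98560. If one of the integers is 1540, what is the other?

1280

For two integers, gcd × lcm = product, so the other is (20 × 98560) / 1540 = 1971200 / 1540 = 1280.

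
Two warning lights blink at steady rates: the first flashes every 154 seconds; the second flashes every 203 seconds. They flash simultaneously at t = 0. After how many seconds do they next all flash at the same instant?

4466 seconds

The first simultaneous occurrence is after LCM of the individual periods.
154 = 2 × 7 × 11
203 = 7 × 29
LCM(154, 203) = 2 × 7 × 11 × 29 = 4466.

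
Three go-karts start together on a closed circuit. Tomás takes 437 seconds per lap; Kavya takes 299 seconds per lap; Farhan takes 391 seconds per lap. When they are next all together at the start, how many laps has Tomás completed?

221 laps

The first common completion time is the LCM of the periods.
437 = 19 × 23
299 = 13 × 23
391 = 17 × 23
LCM(437, 299, 391) = 13 × 17 × 19 × 23 = 96577.
Laps for period 437: 96577 / 437 = 221.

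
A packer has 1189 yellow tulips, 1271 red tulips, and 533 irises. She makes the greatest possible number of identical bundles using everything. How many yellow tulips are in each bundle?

Number of bundles = gcd(1189, 1271, 533).
1189 = 29 × 41
1271 = 31 × 41
533 = 13 × 41
gcd(1189, 1271, 533) = 41.
yellow tulips per bundle = 1189 / 41 = 29.

29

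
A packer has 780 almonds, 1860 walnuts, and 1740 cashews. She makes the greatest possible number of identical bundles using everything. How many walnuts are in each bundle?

Number of bundles = gcd(780, 1860, 1740).
780 = 2^2 × 3 × 5 × 13
1860 = 2^2 × 3 × 5 × 31
1740 = 2^2 × 3 × 5 × 29
gcd(780, 1860, 1740) = 2^2 × 3 × 5 = 60.
walnuts per bundle = 1860 / 60 = 31.

31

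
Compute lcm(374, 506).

374 = 2 × 11 × 17
506 = 2 × 11 × 23
LCM(374, 506) = 2 × 11 × 17 × 23 = 8602.

8602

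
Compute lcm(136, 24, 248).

12648

136 = 2^3 × 17
24 = 2^3 × 3
248 = 2^3 × 31
LCM(136, 24, 248) = 2^3 × 3 × 17 × 31 = 12648.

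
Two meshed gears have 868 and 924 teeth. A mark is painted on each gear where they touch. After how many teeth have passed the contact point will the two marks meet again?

28644 teeth

The first simultaneous occurrence is after LCM of the individual periods.
868 = 2^2 × 7 × 31
924 = 2^2 × 3 × 7 × 11
LCM(868, 924) = 2^2 × 3 × 7 × 11 × 31 = 28644.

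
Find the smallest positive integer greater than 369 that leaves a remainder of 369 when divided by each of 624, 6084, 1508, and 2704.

706113

N − 369 must be a common multiple of 624, 6084, 1508, and 2704.
624 = 2^4 × 3 × 13
6084 = 2^2 × 3^2 × 13^2
1508 = 2^2 × 13 × 29
2704 = 2^4 × 13^2
LCM(624, 6084, 1508, 2704) = 2^4 × 3^2 × 13^2 × 29 = 705744.
Smallest N > 369 is LCM + 369 = 705744 + 369 = 706113.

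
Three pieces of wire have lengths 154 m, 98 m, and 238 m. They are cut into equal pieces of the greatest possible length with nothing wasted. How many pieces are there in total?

Piece length = gcd(154, 98, 238).
154 = 2 × 7 × 11
98 = 2 × 7^2
238 = 2 × 7 × 17
gcd(154, 98, 238) = 2 × 7 = 14.
Total pieces = 154/14 + 98/14 + 238/14 = 11 + 7 + 17 = 35.

35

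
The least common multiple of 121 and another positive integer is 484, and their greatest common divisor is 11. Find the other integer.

gcd × lcm = product of the two integers, so the other integer is (11 × 484) / 121 = 44.

44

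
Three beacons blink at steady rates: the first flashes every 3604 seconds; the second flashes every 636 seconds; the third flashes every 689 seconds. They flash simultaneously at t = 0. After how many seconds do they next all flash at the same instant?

140556 seconds

The first simultaneous occurrence is after LCM of the individual periods.
3604 = 2^2 × 17 × 53
636 = 2^2 × 3 × 53
689 = 13 × 53
LCM(3604, 636, 689) = 2^2 × 3 × 13 × 17 × 53 = 140556.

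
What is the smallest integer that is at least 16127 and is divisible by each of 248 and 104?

19344

The integer must be a common multiple of 248 and 104, so a multiple of their LCM.
248 = 2^3 × 31
104 = 2^3 × 13
LCM(248, 104) = 2^3 × 13 × 31 = 3224.
Smallest multiple of 3224 that is ≥ 16127: ⌈16127/3224⌉ × 3224 = 6 × 3224 = 19344.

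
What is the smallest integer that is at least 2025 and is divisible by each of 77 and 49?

2156

The integer must be a common multiple of 77 and 49, so a multiple of their LCM.
77 = 7 × 11
49 = 7^2
LCM(77, 49) = 7^2 × 11 = 539.
Smallest multiple of 539 that is ≥ 2025: ⌈2025/539⌉ × 539 = 4 × 539 = 2156.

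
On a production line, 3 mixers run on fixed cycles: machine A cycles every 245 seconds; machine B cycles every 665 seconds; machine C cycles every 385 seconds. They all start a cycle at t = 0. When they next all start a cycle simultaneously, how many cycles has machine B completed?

They are all back at their starting positions together after one LCM of the periods.
245 = 5 × 7^2
665 = 5 × 7 × 19
385 = 5 × 7 × 11
LCM(245, 665, 385) = 5 × 7^2 × 11 × 19 = 51205.
Cycles for period 665: 51205 / 665 = 77.

77 cycles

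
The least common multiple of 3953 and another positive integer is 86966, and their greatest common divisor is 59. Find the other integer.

gcd × lcm = product of the two integers, so the other integer is (59 × 86966) / 3953 = 1298.

1298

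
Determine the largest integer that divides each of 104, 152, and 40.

104 = 2^3 × 13
152 = 2^3 × 19
40 = 2^3 × 5
gcd(104, 152, 40) = 2^3 = 8.

8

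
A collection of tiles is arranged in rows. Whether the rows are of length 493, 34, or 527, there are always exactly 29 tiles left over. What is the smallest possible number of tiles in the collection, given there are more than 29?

30595

N − 29 must be a common multiple of 493, 34, and 527.
493 = 17 × 29
34 = 2 × 17
527 = 17 × 31
LCM(493, 34, 527) = 2 × 17 × 29 × 31 = 30566.
Smallest N > 29 is LCM + 29 = 30566 + 29 = 30595.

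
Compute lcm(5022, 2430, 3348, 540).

150660

5022 = 2 × 3^4 × 31
2430 = 2 × 3^5 × 5
3348 = 2^2 × 3^3 × 31
540 = 2^2 × 3^3 × 5
LCM(5022, 2430, 3348, 540) = 2^2 × 3^5 × 5 × 31 = 150660.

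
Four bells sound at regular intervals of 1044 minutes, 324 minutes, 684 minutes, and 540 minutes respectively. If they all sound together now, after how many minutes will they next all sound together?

We need the least common multiple of the intervals.
1044 = 2^2 × 3^2 × 29
324 = 2^2 × 3^4
684 = 2^2 × 3^2 × 19
540 = 2^2 × 3^3 × 5
LCM(1044, 324, 684, 540) = 2^2 × 3^4 × 5 × 19 × 29 = 892620.

892620 minutes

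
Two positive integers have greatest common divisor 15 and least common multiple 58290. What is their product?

For any two positive integers, gcd × lcm = product = 15 × 58290 = 874350.

874350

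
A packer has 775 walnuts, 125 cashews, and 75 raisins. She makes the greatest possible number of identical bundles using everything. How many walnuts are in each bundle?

Number of bundles = gcd(775, 125, 75).
775 = 5^2 × 31
125 = 5^3
75 = 3 × 5^2
gcd(775, 125, 75) = 5^2 = 25.
walnuts per bundle = 775 / 25 = 31.

31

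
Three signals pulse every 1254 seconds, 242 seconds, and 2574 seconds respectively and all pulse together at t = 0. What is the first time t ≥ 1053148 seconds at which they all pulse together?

Joint pulses occur at multiples of LCM(1254, 242, 2574).
1254 = 2 × 3 × 11 × 19
242 = 2 × 11^2
2574 = 2 × 3^2 × 11 × 13
LCM(1254, 242, 2574) = 2 × 3^2 × 11^2 × 13 × 19 = 537966.
Smallest multiple of 537966 that is ≥ 1053148: ⌈1053148/537966⌉ × 537966 = 2 × 537966 = 1075932.

1075932 seconds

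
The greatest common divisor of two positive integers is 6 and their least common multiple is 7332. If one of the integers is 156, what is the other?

282

For two integers, gcd × lcm = product, so the other is (6 × 7332) / 156 = 43992 / 156 = 282.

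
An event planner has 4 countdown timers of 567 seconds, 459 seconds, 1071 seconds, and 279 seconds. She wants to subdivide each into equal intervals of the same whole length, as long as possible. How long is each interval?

The interval must divide each timer length; the longest such is the gcd.
567 = 3^4 × 7
459 = 3^3 × 17
1071 = 3^2 × 7 × 17
279 = 3^2 × 31
gcd(567, 459, 1071, 279) = 3^2 = 9.

9 seconds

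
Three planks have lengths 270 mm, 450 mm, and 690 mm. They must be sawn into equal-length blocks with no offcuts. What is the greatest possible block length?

30 mm

The block length must divide every plank, so the greatest is gcd(270, 450, 690).
270 = 2 × 3^3 × 5
450 = 2 × 3^2 × 5^2
690 = 2 × 3 × 5 × 23
gcd(270, 450, 690) = 2 × 3 × 5 = 30.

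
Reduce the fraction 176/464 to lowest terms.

176 = 2^4 × 11
464 = 2^4 × 29
gcd(176, 464) = 2^4 = 16.
Divide numerator and denominator by 16: 176/464 = 11/29.

11/29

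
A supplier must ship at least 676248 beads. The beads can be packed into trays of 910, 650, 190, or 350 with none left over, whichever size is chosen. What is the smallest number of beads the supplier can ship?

The number of beads must be a common multiple of 910, 650, 190, and 350, so a multiple of their LCM.
910 = 2 × 5 × 7 × 13
650 = 2 × 5^2 × 13
190 = 2 × 5 × 19
350 = 2 × 5^2 × 7
LCM(910, 650, 190, 350) = 2 × 5^2 × 7 × 13 × 19 = 86450.
Smallest multiple of 86450 that is ≥ 676248: ⌈676248/86450⌉ × 86450 = 8 × 86450 = 691600.

691600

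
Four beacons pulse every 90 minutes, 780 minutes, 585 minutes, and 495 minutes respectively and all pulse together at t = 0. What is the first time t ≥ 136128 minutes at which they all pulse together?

154440 minutes

Joint pulses occur at multiples of LCM(90, 780, 585, 495).
90 = 2 × 3^2 × 5
780 = 2^2 × 3 × 5 × 13
585 = 3^2 × 5 × 13
495 = 3^2 × 5 × 11
LCM(90, 780, 585, 495) = 2^2 × 3^2 × 5 × 11 × 13 = 25740.
Smallest multiple of 25740 that is ≥ 136128: ⌈136128/25740⌉ × 25740 = 6 × 25740 = 154440.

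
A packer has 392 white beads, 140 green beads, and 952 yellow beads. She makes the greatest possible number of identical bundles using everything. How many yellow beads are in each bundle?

34

Number of bundles = gcd(392, 140, 952).
392 = 2^3 × 7^2
140 = 2^2 × 5 × 7
952 = 2^3 × 7 × 17
gcd(392, 140, 952) = 2^2 × 7 = 28.
yellow beads per bundle = 952 / 28 = 34.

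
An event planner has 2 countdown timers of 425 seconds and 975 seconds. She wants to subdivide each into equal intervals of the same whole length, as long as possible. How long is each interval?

25 seconds

The interval must divide each timer length; the longest such is the gcd.
425 = 5^2 × 17
975 = 3 × 5^2 × 13
gcd(425, 975) = 5^2 = 25.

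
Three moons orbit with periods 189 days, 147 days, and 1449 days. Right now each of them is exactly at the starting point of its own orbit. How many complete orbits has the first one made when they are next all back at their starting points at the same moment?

The first common completion time is the LCM of the periods.
189 = 3^3 × 7
147 = 3 × 7^2
1449 = 3^2 × 7 × 23
LCM(189, 147, 1449) = 3^3 × 7^2 × 23 = 30429.
Orbits for period 189: 30429 / 189 = 161.

161 orbits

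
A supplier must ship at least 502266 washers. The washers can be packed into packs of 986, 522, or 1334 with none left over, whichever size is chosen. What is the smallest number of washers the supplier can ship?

612306

The number of washers must be a common multiple of 986, 522, and 1334, so a multiple of their LCM.
986 = 2 × 17 × 29
522 = 2 × 3^2 × 29
1334 = 2 × 23 × 29
LCM(986, 522, 1334) = 2 × 3^2 × 17 × 23 × 29 = 204102.
Smallest multiple of 204102 that is ≥ 502266: ⌈502266/204102⌉ × 204102 = 3 × 204102 = 612306.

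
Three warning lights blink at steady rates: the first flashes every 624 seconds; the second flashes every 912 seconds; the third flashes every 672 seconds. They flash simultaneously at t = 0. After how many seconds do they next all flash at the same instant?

We need the least common multiple of the intervals.
624 = 2^4 × 3 × 13
912 = 2^4 × 3 × 19
672 = 2^5 × 3 × 7
LCM(624, 912, 672) = 2^5 × 3 × 7 × 13 × 19 = 165984.

165984 seconds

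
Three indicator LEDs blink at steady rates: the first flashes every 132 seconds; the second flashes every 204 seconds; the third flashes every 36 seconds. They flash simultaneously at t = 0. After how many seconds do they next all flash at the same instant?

They coincide at every common multiple of the periods; the first is the LCM.
132 = 2^2 × 3 × 11
204 = 2^2 × 3 × 17
36 = 2^2 × 3^2
LCM(132, 204, 36) = 2^2 × 3^2 × 11 × 17 = 6732.

6732 seconds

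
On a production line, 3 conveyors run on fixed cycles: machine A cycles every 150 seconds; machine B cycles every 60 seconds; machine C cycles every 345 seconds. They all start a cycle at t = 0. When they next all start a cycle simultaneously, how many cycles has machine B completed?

They are all back at their starting positions together after one LCM of the periods.
150 = 2 × 3 × 5^2
60 = 2^2 × 3 × 5
345 = 3 × 5 × 23
LCM(150, 60, 345) = 2^2 × 3 × 5^2 × 23 = 6900.
Cycles for period 60: 6900 / 60 = 115.

115 cycles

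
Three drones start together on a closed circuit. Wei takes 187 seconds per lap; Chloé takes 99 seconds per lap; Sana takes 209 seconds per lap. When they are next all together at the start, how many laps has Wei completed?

171 laps

They are all back at their starting positions together after one LCM of the periods.
187 = 11 × 17
99 = 3^2 × 11
209 = 11 × 19
LCM(187, 99, 209) = 3^2 × 11 × 17 × 19 = 31977.
Laps for period 187: 31977 / 187 = 171.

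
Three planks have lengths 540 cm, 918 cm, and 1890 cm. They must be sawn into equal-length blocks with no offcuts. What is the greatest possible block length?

54 cm

The block length must divide every plank, so the greatest is gcd(540, 918, 1890).
540 = 2^2 × 3^3 × 5
918 = 2 × 3^3 × 17
1890 = 2 × 3^3 × 5 × 7
gcd(540, 918, 1890) = 2 × 3^3 = 54.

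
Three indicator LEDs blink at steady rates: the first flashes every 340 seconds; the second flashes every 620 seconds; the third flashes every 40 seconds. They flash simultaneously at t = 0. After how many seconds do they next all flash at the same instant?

21080 seconds

They coincide at every common multiple of the periods; the first is the LCM.
340 = 2^2 × 5 × 17
620 = 2^2 × 5 × 31
40 = 2^3 × 5
LCM(340, 620, 40) = 2^3 × 5 × 17 × 31 = 21080.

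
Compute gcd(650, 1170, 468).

26

650 = 2 × 5^2 × 13
1170 = 2 × 3^2 × 5 × 13
468 = 2^2 × 3^2 × 13
gcd(650, 1170, 468) = 2 × 13 = 26.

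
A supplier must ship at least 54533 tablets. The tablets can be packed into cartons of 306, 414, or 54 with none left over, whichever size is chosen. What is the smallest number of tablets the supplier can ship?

63342

The number of tablets must be a common multiple of 306, 414, and 54, so a multiple of their LCM.
306 = 2 × 3^2 × 17
414 = 2 × 3^2 × 23
54 = 2 × 3^3
LCM(306, 414, 54) = 2 × 3^3 × 17 × 23 = 21114.
Smallest multiple of 21114 that is ≥ 54533: ⌈54533/21114⌉ × 21114 = 3 × 21114 = 63342.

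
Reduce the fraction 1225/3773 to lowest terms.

25/77

1225 = 5^2 × 7^2
3773 = 7^3 × 11
gcd(1225, 3773) = 7^2 = 49.
Divide numerator and denominator by 49: 1225/3773 = 25/77.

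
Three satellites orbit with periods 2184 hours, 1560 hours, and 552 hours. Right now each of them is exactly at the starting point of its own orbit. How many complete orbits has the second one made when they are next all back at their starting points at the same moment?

161 orbits

All finish a whole number of cycles simultaneously at t = LCM of the periods.
2184 = 2^3 × 3 × 7 × 13
1560 = 2^3 × 3 × 5 × 13
552 = 2^3 × 3 × 23
LCM(2184, 1560, 552) = 2^3 × 3 × 5 × 7 × 13 × 23 = 251160.
Orbits for period 1560: 251160 / 1560 = 161.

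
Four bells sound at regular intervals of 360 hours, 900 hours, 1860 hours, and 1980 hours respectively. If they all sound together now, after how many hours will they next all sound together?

They coincide at every common multiple of the periods; the first is the LCM.
360 = 2^3 × 3^2 × 5
900 = 2^2 × 3^2 × 5^2
1860 = 2^2 × 3 × 5 × 31
1980 = 2^2 × 3^2 × 5 × 11
LCM(360, 900, 1860, 1980) = 2^3 × 3^2 × 5^2 × 11 × 31 = 613800.

613800 hours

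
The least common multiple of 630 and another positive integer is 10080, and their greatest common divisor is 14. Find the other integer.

gcd × lcm = product of the two integers, so the other integer is (14 × 10080) / 630 = 224.

224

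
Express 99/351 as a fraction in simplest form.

99 = 3^2 × 11
351 = 3^3 × 13
gcd(99, 351) = 3^2 = 9.
Divide numerator and denominator by 9: 99/351 = 11/39.

11/39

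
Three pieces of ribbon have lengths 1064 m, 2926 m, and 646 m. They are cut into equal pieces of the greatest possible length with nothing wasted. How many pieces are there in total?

122

Piece length = gcd(1064, 2926, 646).
1064 = 2^3 × 7 × 19
2926 = 2 × 7 × 11 × 19
646 = 2 × 17 × 19
gcd(1064, 2926, 646) = 2 × 19 = 38.
Total pieces = 1064/38 + 2926/38 + 646/38 = 28 + 77 + 17 = 122.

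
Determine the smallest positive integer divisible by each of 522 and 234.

522 = 2 × 3^2 × 29
234 = 2 × 3^2 × 13
LCM(522, 234) = 2 × 3^2 × 13 × 29 = 6786.

6786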